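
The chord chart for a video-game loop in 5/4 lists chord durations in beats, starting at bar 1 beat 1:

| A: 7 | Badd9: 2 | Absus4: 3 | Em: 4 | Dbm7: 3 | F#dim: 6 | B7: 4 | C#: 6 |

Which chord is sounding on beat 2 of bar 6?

Beat 2 of bar 6 is beat (6−1)×5 + 2 = 27 overall.
Running totals: A ends at 7, Badd9 ends at 9, Absus4 ends at 12, Em ends at 16, Dbm7 ends at 19, F#dim ends at 25, B7 ends at 29.
Beat 27 falls within B7.

B7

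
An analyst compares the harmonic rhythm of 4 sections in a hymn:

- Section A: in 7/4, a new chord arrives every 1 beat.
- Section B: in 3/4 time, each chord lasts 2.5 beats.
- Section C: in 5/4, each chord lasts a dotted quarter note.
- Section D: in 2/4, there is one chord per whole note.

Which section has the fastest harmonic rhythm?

A: each chord is 1 beat in 7/4, so 7 per bar.
B: each chord is 2.5 beats in 3/4, so 1.2 per bar.
C: each chord is 1.5 beats in 5/4, so 10/3 per bar.
D: each chord is 4 beats in 2/4, so 0.5 per bar.
Fastest is A at 7 chords/bar.

Section A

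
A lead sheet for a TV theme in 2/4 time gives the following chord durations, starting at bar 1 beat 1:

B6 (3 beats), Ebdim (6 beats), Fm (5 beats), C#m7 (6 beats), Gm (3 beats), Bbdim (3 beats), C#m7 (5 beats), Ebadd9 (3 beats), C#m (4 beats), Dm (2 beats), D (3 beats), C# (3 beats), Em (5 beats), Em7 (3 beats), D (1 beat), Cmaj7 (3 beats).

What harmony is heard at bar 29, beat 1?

Beat 1 of bar 29 is beat (29−1)×2 + 1 = 57 overall.
Running totals: B6 ends at 3, Ebdim ends at 9, Fm ends at 14, C#m7 ends at 20, Gm ends at 23, Bbdim ends at 26, C#m7 ends at 31, Ebadd9 ends at 34, C#m ends at 38, Dm ends at 40, D ends at 43, C# ends at 46, Em ends at 51, Em7 ends at 54, D ends at 55, Cmaj7 ends at 58.
Beat 57 falls within Cmaj7.

Cmaj7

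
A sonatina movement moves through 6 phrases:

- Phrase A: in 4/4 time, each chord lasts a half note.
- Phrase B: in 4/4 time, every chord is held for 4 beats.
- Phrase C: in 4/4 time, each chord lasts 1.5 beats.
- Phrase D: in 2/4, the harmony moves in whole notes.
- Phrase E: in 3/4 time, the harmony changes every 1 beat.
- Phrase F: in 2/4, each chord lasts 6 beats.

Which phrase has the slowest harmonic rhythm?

A: 4/2 = 2 chords/bar.
B: 4/4 = 1 chord/bar.
C: 4/1.5 = 8/3 chords/bar.
D: 2/4 = 0.5 chords/bar.
E: 3/1 = 3 chords/bar.
F: 2/6 = 1/3 chords/bar.
Slowest is F at 1/3 chords/bar.

Phrase F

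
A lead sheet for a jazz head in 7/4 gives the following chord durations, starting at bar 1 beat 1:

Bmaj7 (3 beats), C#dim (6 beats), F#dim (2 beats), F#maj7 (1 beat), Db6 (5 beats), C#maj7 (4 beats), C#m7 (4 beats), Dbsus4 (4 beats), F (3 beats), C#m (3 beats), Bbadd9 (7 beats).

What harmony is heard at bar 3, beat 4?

Beat 4 of bar 3 is beat (3−1)×7 + 4 = 18 overall.
Running totals: Bmaj7 ends at 3, C#dim ends at 9, F#dim ends at 11, F#maj7 ends at 12, Db6 ends at 17, C#maj7 ends at 21.
Beat 18 falls within C#maj7.

C#maj7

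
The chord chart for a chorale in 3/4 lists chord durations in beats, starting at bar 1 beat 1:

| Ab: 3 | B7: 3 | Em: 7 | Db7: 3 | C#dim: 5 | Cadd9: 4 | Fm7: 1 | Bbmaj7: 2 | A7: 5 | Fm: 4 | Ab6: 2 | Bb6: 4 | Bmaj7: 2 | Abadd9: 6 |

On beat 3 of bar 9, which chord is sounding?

Beat 3 of bar 9 is beat (9−1)×3 + 3 = 27 overall.
Running totals: Ab ends at 3, B7 ends at 6, Em ends at 13, Db7 ends at 16, C#dim ends at 21, Cadd9 ends at 25, Fm7 ends at 26, Bbmaj7 ends at 28.
Beat 27 falls within Bbmaj7.

Bbmaj7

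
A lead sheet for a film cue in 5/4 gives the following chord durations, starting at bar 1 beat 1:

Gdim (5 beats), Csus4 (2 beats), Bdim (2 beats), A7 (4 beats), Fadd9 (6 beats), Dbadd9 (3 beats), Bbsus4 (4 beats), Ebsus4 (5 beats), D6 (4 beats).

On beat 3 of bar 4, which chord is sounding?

Fadd9

Beat 3 of bar 4 is beat (4−1)×5 + 3 = 18 overall.
Running totals: Gdim ends at 5, Csus4 ends at 7, Bdim ends at 9, A7 ends at 13, Fadd9 ends at 19.
Beat 18 falls within Fadd9.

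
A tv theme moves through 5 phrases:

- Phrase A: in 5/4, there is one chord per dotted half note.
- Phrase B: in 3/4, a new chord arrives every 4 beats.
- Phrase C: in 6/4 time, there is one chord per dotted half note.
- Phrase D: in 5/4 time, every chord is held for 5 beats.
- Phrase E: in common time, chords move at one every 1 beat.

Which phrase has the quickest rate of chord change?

Phrase E

A: 5/3 = 5/3 chords/bar.
B: 3/4 = 0.75 chords/bar.
C: 6/3 = 2 chords/bar.
D: 5/5 = 1 chord/bar.
E: 4/1 = 4 chords/bar.
Fastest is E at 4 chords/bar.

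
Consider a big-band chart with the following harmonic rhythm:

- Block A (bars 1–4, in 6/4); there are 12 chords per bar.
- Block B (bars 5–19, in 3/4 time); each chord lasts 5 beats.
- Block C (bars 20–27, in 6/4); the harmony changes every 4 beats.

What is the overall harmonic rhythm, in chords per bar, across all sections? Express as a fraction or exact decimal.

A: 4 × 6 = 24 beats ÷ 0.5 = 48 chords.
B: 15 × 3 = 45 beats ÷ 5 = 9 chords.
C: 8 × 6 = 48 beats ÷ 4 = 12 chords.
Overall: 69 chords over 27 bars → 69/27 = 23/9 chords per bar.

23/9 chords per bar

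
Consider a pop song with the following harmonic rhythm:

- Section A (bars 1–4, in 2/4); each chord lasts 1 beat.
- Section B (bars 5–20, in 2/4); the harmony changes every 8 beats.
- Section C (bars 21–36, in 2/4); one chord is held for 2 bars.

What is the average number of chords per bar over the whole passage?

A: 4 × 2 = 8 beats ÷ 1 = 8 chords.
B: 16 × 2 = 32 beats ÷ 8 = 4 chords.
C: 16 × 2 = 32 beats ÷ 4 = 8 chords.
Overall: 20 chords over 36 bars → 20/36 = 5/9 chords per bar.

5/9 chords per bar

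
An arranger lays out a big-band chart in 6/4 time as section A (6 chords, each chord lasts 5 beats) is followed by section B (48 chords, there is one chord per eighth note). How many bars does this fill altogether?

A: 6 × 5 = 30 beats = 5 bars.
B: 48 × 0.5 = 24 beats = 4 bars.
Total: 5 + 4 = 9 bars.

9 bars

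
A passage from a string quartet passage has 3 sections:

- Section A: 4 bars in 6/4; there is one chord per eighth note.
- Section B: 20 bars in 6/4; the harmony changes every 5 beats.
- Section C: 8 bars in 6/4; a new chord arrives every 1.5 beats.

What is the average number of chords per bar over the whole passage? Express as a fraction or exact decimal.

A: 4 bars of 6 beats is 24 beats; at 0.5 beats each that's 48 chords.
B: 20 bars of 6 beats is 120 beats; at 5 beats each that's 24 chords.
C: 8 bars of 6 beats is 48 beats; at 1.5 beats each that's 32 chords.
Overall: 104 chords over 32 bars → 104/32 = 3.25 chords per bar.

3.25 chords per bar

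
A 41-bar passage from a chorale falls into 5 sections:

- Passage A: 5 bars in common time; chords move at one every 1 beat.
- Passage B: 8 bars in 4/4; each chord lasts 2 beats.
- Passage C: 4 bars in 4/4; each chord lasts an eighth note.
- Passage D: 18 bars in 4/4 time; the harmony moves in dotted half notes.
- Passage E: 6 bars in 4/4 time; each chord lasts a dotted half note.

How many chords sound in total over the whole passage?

100 chords

A: 5·4 = 20 beats, 20/1 = 20 chords.
B: 8·4 = 32 beats, 32/2 = 16 chords.
C: 4·4 = 16 beats, 16/0.5 = 32 chords.
D: 18·4 = 72 beats, 72/3 = 24 chords.
E: 6·4 = 24 beats, 24/3 = 8 chords.
Total: 20 + 16 + 32 + 24 + 8 = 100.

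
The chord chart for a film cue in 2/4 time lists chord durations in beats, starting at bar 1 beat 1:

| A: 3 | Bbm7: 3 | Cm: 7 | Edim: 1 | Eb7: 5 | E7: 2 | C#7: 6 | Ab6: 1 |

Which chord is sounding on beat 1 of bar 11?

Beat 1 of bar 11 is beat (11−1)×2 + 1 = 21 overall.
Running totals: A ends at 3, Bbm7 ends at 6, Cm ends at 13, Edim ends at 14, Eb7 ends at 19, E7 ends at 21.
Beat 21 falls within E7.

E7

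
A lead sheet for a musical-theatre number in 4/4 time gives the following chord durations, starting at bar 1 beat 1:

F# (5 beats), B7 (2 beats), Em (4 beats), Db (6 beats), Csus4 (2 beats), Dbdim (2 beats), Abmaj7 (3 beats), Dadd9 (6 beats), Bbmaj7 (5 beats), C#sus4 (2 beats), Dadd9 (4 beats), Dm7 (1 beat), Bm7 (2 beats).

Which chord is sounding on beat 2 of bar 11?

Dm7

Beat 2 of bar 11 is beat (11−1)×4 + 2 = 42 overall.
Running totals: F# ends at 5, B7 ends at 7, Em ends at 11, Db ends at 17, Csus4 ends at 19, Dbdim ends at 21, Abmaj7 ends at 24, Dadd9 ends at 30, Bbmaj7 ends at 35, C#sus4 ends at 37, Dadd9 ends at 41, Dm7 ends at 42.
Beat 42 falls within Dm7.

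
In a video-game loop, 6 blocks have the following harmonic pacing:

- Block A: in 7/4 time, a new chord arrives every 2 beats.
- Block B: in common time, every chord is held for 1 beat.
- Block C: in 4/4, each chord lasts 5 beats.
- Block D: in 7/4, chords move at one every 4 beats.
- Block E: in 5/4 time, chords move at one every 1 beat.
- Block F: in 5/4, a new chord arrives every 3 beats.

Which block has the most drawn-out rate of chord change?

Block C

A: each chord is 2 beats in 7/4, so 3.5 per bar.
B: each chord is 1 beat in 4/4, so 4 per bar.
C: each chord is 5 beats in 4/4, so 0.8 per bar.
D: each chord is 4 beats in 7/4, so 1.75 per bar.
E: each chord is 1 beat in 5/4, so 5 per bar.
F: each chord is 3 beats in 5/4, so 5/3 per bar.
Slowest is C at 0.8 chords/bar.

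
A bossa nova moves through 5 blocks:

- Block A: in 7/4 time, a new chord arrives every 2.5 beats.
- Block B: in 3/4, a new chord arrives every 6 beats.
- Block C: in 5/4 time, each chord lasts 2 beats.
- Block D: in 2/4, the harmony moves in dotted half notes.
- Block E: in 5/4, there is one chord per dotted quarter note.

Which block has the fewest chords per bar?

A: 7/2.5 = 2.8 chords/bar.
B: 3/6 = 0.5 chords/bar.
C: 5/2 = 2.5 chords/bar.
D: 2/3 = 2/3 chords/bar.
E: 5/1.5 = 10/3 chords/bar.
Slowest is B at 0.5 chords/bar.

Block B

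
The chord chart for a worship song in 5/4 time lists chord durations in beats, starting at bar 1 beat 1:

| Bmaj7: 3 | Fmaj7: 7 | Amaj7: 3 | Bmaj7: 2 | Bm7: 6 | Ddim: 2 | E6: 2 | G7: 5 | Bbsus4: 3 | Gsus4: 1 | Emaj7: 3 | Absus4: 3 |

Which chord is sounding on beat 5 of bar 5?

E6

Beat 5 of bar 5 is beat (5−1)×5 + 5 = 25 overall.
Running totals: Bmaj7 ends at 3, Fmaj7 ends at 10, Amaj7 ends at 13, Bmaj7 ends at 15, Bm7 ends at 21, Ddim ends at 23, E6 ends at 25.
Beat 25 falls within E6.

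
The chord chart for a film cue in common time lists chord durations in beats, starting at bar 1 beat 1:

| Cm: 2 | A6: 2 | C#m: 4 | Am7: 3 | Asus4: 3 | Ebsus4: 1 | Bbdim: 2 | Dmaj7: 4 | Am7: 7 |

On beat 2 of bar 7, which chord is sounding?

Am7

Beat 2 of bar 7 is beat (7−1)×4 + 2 = 26 overall.
Running totals: Cm ends at 2, A6 ends at 4, C#m ends at 8, Am7 ends at 11, Asus4 ends at 14, Ebsus4 ends at 15, Bbdim ends at 17, Dmaj7 ends at 21, Am7 ends at 28.
Beat 26 falls within Am7.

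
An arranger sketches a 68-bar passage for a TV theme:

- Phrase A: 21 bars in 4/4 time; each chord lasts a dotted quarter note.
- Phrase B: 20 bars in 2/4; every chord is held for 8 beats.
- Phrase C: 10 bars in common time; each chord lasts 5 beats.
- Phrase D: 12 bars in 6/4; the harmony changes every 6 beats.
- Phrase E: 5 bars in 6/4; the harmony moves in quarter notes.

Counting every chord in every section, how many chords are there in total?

A: 21 bars × 4 beats = 84 beats; 1.5 beats/chord → 56 chords.
B: 20 bars × 2 beats = 40 beats; 8 beats/chord → 5 chords.
C: 10 bars × 4 beats = 40 beats; 5 beats/chord → 8 chords.
D: 12 bars × 6 beats = 72 beats; 6 beats/chord → 12 chords.
E: 5 bars × 6 beats = 30 beats; 1 beat/chord → 30 chords.
Total: 56 + 5 + 8 + 12 + 30 = 111.

111 chords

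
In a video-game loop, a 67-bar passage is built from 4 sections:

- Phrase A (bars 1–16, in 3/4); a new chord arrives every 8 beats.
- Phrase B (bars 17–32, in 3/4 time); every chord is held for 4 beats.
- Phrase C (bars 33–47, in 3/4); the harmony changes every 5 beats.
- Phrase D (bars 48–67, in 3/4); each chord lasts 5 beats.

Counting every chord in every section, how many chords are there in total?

39 chords

A: 16·3 = 48 beats, 48/8 = 6 chords.
B: 16·3 = 48 beats, 48/4 = 12 chords.
C: 15·3 = 45 beats, 45/5 = 9 chords.
D: 20·3 = 60 beats, 60/5 = 12 chords.
Total: 6 + 12 + 9 + 12 = 39.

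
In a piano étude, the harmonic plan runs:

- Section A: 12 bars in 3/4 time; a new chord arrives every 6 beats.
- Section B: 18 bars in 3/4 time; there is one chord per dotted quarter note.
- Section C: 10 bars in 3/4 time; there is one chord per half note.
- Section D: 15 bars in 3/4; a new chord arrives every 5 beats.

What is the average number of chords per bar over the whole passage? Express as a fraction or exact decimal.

1.2 chords per bar

A: 12 × 3 = 36 beats ÷ 6 = 6 chords.
B: 18 × 3 = 54 beats ÷ 1.5 = 36 chords.
C: 10 × 3 = 30 beats ÷ 2 = 15 chords.
D: 15 × 3 = 45 beats ÷ 5 = 9 chords.
Overall: 66 chords over 55 bars → 66/55 = 1.2 chords per bar.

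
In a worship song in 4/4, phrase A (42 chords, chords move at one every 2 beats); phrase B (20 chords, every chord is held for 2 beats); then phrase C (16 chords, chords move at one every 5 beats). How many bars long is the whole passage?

A: 42 × 2 = 84 beats = 21 bars.
B: 20 × 2 = 40 beats = 10 bars.
C: 16 × 5 = 80 beats = 20 bars.
Total: 21 + 10 + 20 = 51 bars.

51 bars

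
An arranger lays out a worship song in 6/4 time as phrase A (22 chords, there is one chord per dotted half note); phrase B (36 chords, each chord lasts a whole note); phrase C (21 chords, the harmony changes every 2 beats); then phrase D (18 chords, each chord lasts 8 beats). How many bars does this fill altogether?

A: 22 × 3 = 66 beats = 11 bars.
B: 36 × 4 = 144 beats = 24 bars.
C: 21 × 2 = 42 beats = 7 bars.
D: 18 × 8 = 144 beats = 24 bars.
Total: 11 + 24 + 7 + 24 = 66 bars.

66 bars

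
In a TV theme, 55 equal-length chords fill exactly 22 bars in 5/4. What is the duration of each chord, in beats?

22 bars × 5 beats/bar = 110 beats total.
110 beats ÷ 55 chords = 2 beats per chord.
(That is a half note.)

2 beats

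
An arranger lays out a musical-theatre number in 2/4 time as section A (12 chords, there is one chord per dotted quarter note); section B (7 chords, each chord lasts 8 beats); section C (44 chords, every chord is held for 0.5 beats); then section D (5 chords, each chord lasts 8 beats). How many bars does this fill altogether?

A: 12 × 1.5 = 18 beats = 9 bars.
B: 7 × 8 = 56 beats = 28 bars.
C: 44 × 0.5 = 22 beats = 11 bars.
D: 5 × 8 = 40 beats = 20 bars.
Total: 9 + 28 + 11 + 20 = 68 bars.

68 bars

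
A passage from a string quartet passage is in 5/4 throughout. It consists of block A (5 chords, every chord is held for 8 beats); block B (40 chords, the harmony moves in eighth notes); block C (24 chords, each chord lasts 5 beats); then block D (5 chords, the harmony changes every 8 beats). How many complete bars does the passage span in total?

44 bars

A: 5 × 8 = 40 beats = 8 bars.
B: 40 × 0.5 = 20 beats = 4 bars.
C: 24 × 5 = 120 beats = 24 bars.
D: 5 × 8 = 40 beats = 8 bars.
Total: 8 + 4 + 24 + 8 = 44 bars.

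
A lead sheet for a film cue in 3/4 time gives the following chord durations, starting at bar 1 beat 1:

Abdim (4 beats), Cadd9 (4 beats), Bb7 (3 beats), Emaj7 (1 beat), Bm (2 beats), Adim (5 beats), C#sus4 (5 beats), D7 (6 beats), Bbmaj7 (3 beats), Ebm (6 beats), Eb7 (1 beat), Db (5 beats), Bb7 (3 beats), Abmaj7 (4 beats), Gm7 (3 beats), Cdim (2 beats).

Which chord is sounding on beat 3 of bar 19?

Cdim

Beat 3 of bar 19 is beat (19−1)×3 + 3 = 57 overall.
Running totals: Abdim ends at 4, Cadd9 ends at 8, Bb7 ends at 11, Emaj7 ends at 12, Bm ends at 14, Adim ends at 19, C#sus4 ends at 24, D7 ends at 30, Bbmaj7 ends at 33, Ebm ends at 39, Eb7 ends at 40, Db ends at 45, Bb7 ends at 48, Abmaj7 ends at 52, Gm7 ends at 55, Cdim ends at 57.
Beat 57 falls within Cdim.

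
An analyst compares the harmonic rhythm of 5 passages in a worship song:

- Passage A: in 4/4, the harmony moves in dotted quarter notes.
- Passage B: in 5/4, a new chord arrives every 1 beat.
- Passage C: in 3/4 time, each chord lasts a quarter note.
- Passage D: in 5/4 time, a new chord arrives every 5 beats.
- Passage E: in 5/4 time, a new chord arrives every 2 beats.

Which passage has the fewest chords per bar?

A: each chord is 1.5 beats in 4/4, so 8/3 per bar.
B: each chord is 1 beat in 5/4, so 5 per bar.
C: each chord is 1 beat in 3/4, so 3 per bar.
D: each chord is 5 beats in 5/4, so 1 per bar.
E: each chord is 2 beats in 5/4, so 2.5 per bar.
Slowest is D at 1 chords/bar.

Passage D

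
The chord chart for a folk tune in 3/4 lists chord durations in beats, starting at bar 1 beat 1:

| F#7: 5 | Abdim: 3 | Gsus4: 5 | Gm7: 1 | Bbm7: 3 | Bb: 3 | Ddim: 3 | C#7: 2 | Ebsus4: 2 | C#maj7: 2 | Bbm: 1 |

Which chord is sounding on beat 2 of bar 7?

Bb

Beat 2 of bar 7 is beat (7−1)×3 + 2 = 20 overall.
Running totals: F#7 ends at 5, Abdim ends at 8, Gsus4 ends at 13, Gm7 ends at 14, Bbm7 ends at 17, Bb ends at 20.
Beat 20 falls within Bb.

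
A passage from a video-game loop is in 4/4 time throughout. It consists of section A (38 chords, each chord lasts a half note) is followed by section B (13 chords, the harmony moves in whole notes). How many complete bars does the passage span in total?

A: 38 × 2 = 76 beats = 19 bars.
B: 13 × 4 = 52 beats = 13 bars.
Total: 19 + 13 = 32 bars.

32 bars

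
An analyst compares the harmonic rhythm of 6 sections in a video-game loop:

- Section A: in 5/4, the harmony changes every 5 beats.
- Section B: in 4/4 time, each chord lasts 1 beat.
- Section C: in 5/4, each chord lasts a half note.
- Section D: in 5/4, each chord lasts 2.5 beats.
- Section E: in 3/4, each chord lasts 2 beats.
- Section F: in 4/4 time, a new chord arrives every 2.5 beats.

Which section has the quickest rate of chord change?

Section B

A: each chord is 5 beats in 5/4, so 1 per bar.
B: each chord is 1 beat in 4/4, so 4 per bar.
C: each chord is 2 beats in 5/4, so 2.5 per bar.
D: each chord is 2.5 beats in 5/4, so 2 per bar.
E: each chord is 2 beats in 3/4, so 1.5 per bar.
F: each chord is 2.5 beats in 4/4, so 1.6 per bar.
Fastest is B at 4 chords/bar.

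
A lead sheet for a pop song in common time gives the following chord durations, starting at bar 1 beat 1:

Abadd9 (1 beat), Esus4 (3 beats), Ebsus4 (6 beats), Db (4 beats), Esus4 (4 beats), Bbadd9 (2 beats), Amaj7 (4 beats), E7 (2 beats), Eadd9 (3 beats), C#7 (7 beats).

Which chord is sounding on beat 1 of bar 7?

Beat 1 of bar 7 is beat (7−1)×4 + 1 = 25 overall.
Running totals: Abadd9 ends at 1, Esus4 ends at 4, Ebsus4 ends at 10, Db ends at 14, Esus4 ends at 18, Bbadd9 ends at 20, Amaj7 ends at 24, E7 ends at 26.
Beat 25 falls within E7.

E7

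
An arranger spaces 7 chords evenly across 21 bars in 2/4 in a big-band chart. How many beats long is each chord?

21 bars × 2 beats/bar = 42 beats total.
42 beats ÷ 7 chords = 6 beats per chord.

6 beats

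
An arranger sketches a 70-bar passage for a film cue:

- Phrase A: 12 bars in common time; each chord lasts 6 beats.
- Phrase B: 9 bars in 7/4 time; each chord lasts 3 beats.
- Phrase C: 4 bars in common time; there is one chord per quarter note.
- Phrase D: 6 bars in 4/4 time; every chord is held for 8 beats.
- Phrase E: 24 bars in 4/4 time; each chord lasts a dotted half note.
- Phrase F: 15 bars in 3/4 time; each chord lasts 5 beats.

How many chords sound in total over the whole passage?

89 chords

A has 48 beats and chords last 6 each, so 8 chords.
B has 63 beats and chords last 3 each, so 21 chords.
C has 16 beats and chords last 1 each, so 16 chords.
D has 24 beats and chords last 8 each, so 3 chords.
E has 96 beats and chords last 3 each, so 32 chords.
F has 45 beats and chords last 5 each, so 9 chords.
Total: 8 + 21 + 16 + 3 + 32 + 9 = 89.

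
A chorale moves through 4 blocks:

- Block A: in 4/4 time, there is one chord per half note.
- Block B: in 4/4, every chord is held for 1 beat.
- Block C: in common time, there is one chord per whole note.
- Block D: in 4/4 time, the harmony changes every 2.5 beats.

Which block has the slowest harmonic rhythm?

A: each chord is 2 beats in 4/4, so 2 per bar.
B: each chord is 1 beat in 4/4, so 4 per bar.
C: each chord is 4 beats in 4/4, so 1 per bar.
D: each chord is 2.5 beats in 4/4, so 1.6 per bar.
Slowest is C at 1 chords/bar.

Block C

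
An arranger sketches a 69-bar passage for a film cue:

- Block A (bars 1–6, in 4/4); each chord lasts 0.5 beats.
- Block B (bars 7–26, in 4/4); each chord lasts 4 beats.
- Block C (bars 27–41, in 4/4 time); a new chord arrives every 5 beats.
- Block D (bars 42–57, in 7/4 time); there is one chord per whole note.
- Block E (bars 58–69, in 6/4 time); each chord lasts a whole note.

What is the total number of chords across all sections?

126 chords

A: 6 bars × 4 beats = 24 beats; 0.5 beats/chord → 48 chords.
B: 20 bars × 4 beats = 80 beats; 4 beats/chord → 20 chords.
C: 15 bars × 4 beats = 60 beats; 5 beats/chord → 12 chords.
D: 16 bars × 7 beats = 112 beats; 4 beats/chord → 28 chords.
E: 12 bars × 6 beats = 72 beats; 4 beats/chord → 18 chords.
Total: 48 + 20 + 12 + 28 + 18 = 126.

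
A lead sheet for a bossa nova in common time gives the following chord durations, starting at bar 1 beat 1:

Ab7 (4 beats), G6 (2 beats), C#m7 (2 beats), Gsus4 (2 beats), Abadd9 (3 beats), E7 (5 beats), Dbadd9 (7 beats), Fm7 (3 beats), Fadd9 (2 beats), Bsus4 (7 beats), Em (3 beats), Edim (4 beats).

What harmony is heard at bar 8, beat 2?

Fadd9

Beat 2 of bar 8 is beat (8−1)×4 + 2 = 30 overall.
Running totals: Ab7 ends at 4, G6 ends at 6, C#m7 ends at 8, Gsus4 ends at 10, Abadd9 ends at 13, E7 ends at 18, Dbadd9 ends at 25, Fm7 ends at 28, Fadd9 ends at 30.
Beat 30 falls within Fadd9.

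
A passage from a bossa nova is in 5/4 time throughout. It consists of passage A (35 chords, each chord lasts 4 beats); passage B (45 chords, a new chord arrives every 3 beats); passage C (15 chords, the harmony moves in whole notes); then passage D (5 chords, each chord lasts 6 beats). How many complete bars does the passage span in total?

A: 35 × 4 = 140 beats = 28 bars.
B: 45 × 3 = 135 beats = 27 bars.
C: 15 × 4 = 60 beats = 12 bars.
D: 5 × 6 = 30 beats = 6 bars.
Total: 28 + 27 + 12 + 6 = 73 bars.

73 bars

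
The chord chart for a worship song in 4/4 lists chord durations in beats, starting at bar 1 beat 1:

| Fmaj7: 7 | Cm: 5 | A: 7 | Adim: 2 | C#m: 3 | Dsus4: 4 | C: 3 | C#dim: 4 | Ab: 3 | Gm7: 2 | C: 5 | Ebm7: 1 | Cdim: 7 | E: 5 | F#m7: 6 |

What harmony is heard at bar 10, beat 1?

Ab

Beat 1 of bar 10 is beat (10−1)×4 + 1 = 37 overall.
Running totals: Fmaj7 ends at 7, Cm ends at 12, A ends at 19, Adim ends at 21, C#m ends at 24, Dsus4 ends at 28, C ends at 31, C#dim ends at 35, Ab ends at 38.
Beat 37 falls within Ab.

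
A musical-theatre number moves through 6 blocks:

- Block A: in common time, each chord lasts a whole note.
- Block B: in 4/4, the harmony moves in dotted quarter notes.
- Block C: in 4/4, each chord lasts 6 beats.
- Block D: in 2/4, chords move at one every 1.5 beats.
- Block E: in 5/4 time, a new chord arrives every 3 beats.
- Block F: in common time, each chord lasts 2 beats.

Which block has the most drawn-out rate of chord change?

Block C

A: each chord is 4 beats in 4/4, so 1 per bar.
B: each chord is 1.5 beats in 4/4, so 8/3 per bar.
C: each chord is 6 beats in 4/4, so 2/3 per bar.
D: each chord is 1.5 beats in 2/4, so 4/3 per bar.
E: each chord is 3 beats in 5/4, so 5/3 per bar.
F: each chord is 2 beats in 4/4, so 2 per bar.
Slowest is C at 2/3 chords/bar.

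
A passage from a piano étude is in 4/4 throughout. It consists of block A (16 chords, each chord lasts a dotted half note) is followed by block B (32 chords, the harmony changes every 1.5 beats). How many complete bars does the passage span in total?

A: 16 × 3 = 48 beats = 12 bars.
B: 32 × 1.5 = 48 beats = 12 bars.
Total: 12 + 12 = 24 bars.

24 bars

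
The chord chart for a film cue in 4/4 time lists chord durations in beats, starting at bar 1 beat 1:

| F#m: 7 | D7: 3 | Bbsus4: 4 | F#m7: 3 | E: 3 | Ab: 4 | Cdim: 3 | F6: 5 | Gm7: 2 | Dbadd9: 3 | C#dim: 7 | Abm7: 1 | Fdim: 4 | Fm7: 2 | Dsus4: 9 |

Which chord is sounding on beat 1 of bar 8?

Beat 1 of bar 8 is beat (8−1)×4 + 1 = 29 overall.
Running totals: F#m ends at 7, D7 ends at 10, Bbsus4 ends at 14, F#m7 ends at 17, E ends at 20, Ab ends at 24, Cdim ends at 27, F6 ends at 32.
Beat 29 falls within F6.

F6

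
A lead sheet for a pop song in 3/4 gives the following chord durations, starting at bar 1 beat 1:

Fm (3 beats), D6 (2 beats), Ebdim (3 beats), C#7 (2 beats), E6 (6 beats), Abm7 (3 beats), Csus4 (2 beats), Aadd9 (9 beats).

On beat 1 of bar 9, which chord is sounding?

Aadd9

Beat 1 of bar 9 is beat (9−1)×3 + 1 = 25 overall.
Running totals: Fm ends at 3, D6 ends at 5, Ebdim ends at 8, C#7 ends at 10, E6 ends at 16, Abm7 ends at 19, Csus4 ends at 21, Aadd9 ends at 30.
Beat 25 falls within Aadd9.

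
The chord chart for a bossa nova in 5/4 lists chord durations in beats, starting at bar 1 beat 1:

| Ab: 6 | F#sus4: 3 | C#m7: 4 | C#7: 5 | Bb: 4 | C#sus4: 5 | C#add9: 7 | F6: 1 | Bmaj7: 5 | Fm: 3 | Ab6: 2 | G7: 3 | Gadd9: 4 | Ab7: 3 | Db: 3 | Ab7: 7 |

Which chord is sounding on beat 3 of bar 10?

Beat 3 of bar 10 is beat (10−1)×5 + 3 = 48 overall.
Running totals: Ab ends at 6, F#sus4 ends at 9, C#m7 ends at 13, C#7 ends at 18, Bb ends at 22, C#sus4 ends at 27, C#add9 ends at 34, F6 ends at 35, Bmaj7 ends at 40, Fm ends at 43, Ab6 ends at 45, G7 ends at 48.
Beat 48 falls within G7.

G7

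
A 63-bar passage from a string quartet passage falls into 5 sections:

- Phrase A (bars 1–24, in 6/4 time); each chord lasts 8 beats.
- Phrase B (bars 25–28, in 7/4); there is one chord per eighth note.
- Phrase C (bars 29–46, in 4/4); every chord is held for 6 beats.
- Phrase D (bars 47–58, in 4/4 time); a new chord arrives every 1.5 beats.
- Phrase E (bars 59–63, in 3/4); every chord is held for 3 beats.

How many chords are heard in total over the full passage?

A: 24 bars × 6 beats = 144 beats; 8 beats/chord → 18 chords.
B: 4 bars × 7 beats = 28 beats; 0.5 beats/chord → 56 chords.
C: 18 bars × 4 beats = 72 beats; 6 beats/chord → 12 chords.
D: 12 bars × 4 beats = 48 beats; 1.5 beats/chord → 32 chords.
E: 5 bars × 3 beats = 15 beats; 3 beats/chord → 5 chords.
Total: 18 + 56 + 12 + 32 + 5 = 123.

123 chords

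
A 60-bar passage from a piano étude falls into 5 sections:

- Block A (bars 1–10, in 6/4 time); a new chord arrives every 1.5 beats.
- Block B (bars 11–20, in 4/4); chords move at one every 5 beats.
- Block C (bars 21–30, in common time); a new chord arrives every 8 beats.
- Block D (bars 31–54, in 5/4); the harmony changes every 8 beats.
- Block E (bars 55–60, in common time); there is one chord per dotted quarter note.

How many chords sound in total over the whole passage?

84 chords

A has 60 beats and chords last 1.5 each, so 40 chords.
B has 40 beats and chords last 5 each, so 8 chords.
C has 40 beats and chords last 8 each, so 5 chords.
D has 120 beats and chords last 8 each, so 15 chords.
E has 24 beats and chords last 1.5 each, so 16 chords.
Total: 40 + 8 + 5 + 15 + 16 = 84.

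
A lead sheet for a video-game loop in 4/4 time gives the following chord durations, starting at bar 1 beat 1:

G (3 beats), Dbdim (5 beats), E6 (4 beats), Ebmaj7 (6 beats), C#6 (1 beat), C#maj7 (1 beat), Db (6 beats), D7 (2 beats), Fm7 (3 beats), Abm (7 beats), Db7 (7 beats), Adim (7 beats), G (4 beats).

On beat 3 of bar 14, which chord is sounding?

G

Beat 3 of bar 14 is beat (14−1)×4 + 3 = 55 overall.
Running totals: G ends at 3, Dbdim ends at 8, E6 ends at 12, Ebmaj7 ends at 18, C#6 ends at 19, C#maj7 ends at 20, Db ends at 26, D7 ends at 28, Fm7 ends at 31, Abm ends at 38, Db7 ends at 45, Adim ends at 52, G ends at 56.
Beat 55 falls within G.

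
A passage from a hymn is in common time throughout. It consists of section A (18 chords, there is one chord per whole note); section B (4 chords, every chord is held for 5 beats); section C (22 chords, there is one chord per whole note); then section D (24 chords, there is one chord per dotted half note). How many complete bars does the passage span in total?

A: 18 × 4 = 72 beats = 18 bars.
B: 4 × 5 = 20 beats = 5 bars.
C: 22 × 4 = 88 beats = 22 bars.
D: 24 × 3 = 72 beats = 18 bars.
Total: 18 + 5 + 22 + 18 = 63 bars.

63 bars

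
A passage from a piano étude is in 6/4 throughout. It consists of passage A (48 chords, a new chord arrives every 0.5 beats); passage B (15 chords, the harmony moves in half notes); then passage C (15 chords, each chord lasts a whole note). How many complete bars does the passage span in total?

19 bars

A: 48 × 0.5 = 24 beats = 4 bars.
B: 15 × 2 = 30 beats = 5 bars.
C: 15 × 4 = 60 beats = 10 bars.
Total: 4 + 5 + 10 = 19 bars.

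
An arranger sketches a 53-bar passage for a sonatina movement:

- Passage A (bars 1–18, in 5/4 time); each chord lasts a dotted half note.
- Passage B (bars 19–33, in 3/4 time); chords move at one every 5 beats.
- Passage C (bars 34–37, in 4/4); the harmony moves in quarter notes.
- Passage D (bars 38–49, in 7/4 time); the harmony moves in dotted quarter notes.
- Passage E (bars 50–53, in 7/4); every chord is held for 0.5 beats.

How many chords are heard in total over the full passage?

167 chords

A has 90 beats and chords last 3 each, so 30 chords.
B has 45 beats and chords last 5 each, so 9 chords.
C has 16 beats and chords last 1 each, so 16 chords.
D has 84 beats and chords last 1.5 each, so 56 chords.
E has 28 beats and chords last 0.5 each, so 56 chords.
Total: 30 + 9 + 16 + 56 + 56 = 167.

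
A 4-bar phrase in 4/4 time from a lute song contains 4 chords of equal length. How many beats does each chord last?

4 bars × 4 beats/bar = 16 beats total.
16 beats ÷ 4 chords = 4 beats per chord.
(That is a whole note.)

4 beats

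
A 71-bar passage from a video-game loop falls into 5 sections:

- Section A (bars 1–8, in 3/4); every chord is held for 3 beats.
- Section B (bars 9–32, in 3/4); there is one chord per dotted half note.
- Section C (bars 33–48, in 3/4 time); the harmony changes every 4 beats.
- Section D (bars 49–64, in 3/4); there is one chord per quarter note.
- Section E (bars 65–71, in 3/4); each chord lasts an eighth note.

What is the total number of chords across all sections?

134 chords

A has 24 beats and chords last 3 each, so 8 chords.
B has 72 beats and chords last 3 each, so 24 chords.
C has 48 beats and chords last 4 each, so 12 chords.
D has 48 beats and chords last 1 each, so 48 chords.
E has 21 beats and chords last 0.5 each, so 42 chords.
Total: 8 + 24 + 12 + 48 + 42 = 134.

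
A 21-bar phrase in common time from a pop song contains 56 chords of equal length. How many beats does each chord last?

21 bars × 4 beats/bar = 84 beats total.
84 beats ÷ 56 chords = 1.5 beats per chord.
(That is a dotted quarter note.)

1.5 beats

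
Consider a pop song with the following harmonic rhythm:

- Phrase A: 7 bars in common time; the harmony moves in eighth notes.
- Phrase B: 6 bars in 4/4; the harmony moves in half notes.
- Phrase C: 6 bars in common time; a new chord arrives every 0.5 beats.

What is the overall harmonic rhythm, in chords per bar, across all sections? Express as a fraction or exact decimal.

116/19 chords per bar

A: 7 × 4 = 28 beats ÷ 0.5 = 56 chords.
B: 6 × 4 = 24 beats ÷ 2 = 12 chords.
C: 6 × 4 = 24 beats ÷ 0.5 = 48 chords.
Overall: 116 chords over 19 bars → 116/19 = 116/19 chords per bar.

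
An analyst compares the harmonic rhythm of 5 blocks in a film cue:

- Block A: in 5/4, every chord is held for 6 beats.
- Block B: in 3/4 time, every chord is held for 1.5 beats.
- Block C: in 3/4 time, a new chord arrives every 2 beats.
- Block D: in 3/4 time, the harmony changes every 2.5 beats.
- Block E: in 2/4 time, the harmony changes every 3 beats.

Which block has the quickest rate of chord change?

Block B

A: 5/6 = 5/6 chords/bar.
B: 3/1.5 = 2 chords/bar.
C: 3/2 = 1.5 chords/bar.
D: 3/2.5 = 1.2 chords/bar.
E: 2/3 = 2/3 chords/bar.
Fastest is B at 2 chords/bar.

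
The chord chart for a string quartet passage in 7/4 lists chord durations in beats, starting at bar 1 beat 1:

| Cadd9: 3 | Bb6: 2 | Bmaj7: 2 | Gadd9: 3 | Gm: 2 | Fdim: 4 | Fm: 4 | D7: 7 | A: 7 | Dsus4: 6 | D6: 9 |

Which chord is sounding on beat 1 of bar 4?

Beat 1 of bar 4 is beat (4−1)×7 + 1 = 22 overall.
Running totals: Cadd9 ends at 3, Bb6 ends at 5, Bmaj7 ends at 7, Gadd9 ends at 10, Gm ends at 12, Fdim ends at 16, Fm ends at 20, D7 ends at 27.
Beat 22 falls within D7.

D7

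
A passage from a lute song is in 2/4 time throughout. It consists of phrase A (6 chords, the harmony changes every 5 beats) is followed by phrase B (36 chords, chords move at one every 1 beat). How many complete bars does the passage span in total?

33 bars

A: 6 × 5 = 30 beats = 15 bars.
B: 36 × 1 = 36 beats = 18 bars.
Total: 15 + 18 = 33 bars.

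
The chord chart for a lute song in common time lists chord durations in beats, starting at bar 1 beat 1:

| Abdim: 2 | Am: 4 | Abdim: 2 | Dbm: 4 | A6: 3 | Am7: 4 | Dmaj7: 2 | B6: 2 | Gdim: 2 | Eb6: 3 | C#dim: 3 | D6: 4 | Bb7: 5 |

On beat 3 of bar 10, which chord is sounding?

Bb7

Beat 3 of bar 10 is beat (10−1)×4 + 3 = 39 overall.
Running totals: Abdim ends at 2, Am ends at 6, Abdim ends at 8, Dbm ends at 12, A6 ends at 15, Am7 ends at 19, Dmaj7 ends at 21, B6 ends at 23, Gdim ends at 25, Eb6 ends at 28, C#dim ends at 31, D6 ends at 35, Bb7 ends at 40.
Beat 39 falls within Bb7.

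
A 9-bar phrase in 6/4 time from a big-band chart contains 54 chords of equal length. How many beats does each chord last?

9 bars × 6 beats/bar = 54 beats total.
54 beats ÷ 54 chords = 1 beats per chord.
(That is a quarter note.)

1 beat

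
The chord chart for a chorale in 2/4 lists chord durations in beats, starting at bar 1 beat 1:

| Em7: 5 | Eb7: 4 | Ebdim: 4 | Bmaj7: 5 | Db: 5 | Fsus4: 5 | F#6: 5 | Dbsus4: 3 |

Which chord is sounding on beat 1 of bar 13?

Fsus4

Beat 1 of bar 13 is beat (13−1)×2 + 1 = 25 overall.
Running totals: Em7 ends at 5, Eb7 ends at 9, Ebdim ends at 13, Bmaj7 ends at 18, Db ends at 23, Fsus4 ends at 28.
Beat 25 falls within Fsus4.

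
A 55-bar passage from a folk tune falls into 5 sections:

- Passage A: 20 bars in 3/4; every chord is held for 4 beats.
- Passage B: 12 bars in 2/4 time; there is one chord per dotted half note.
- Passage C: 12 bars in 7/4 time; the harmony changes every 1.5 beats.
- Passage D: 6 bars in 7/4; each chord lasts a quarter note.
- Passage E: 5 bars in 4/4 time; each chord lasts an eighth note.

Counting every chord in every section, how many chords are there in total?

161 chords

A: 20·3 = 60 beats, 60/4 = 15 chords.
B: 12·2 = 24 beats, 24/3 = 8 chords.
C: 12·7 = 84 beats, 84/1.5 = 56 chords.
D: 6·7 = 42 beats, 42/1 = 42 chords.
E: 5·4 = 20 beats, 20/0.5 = 40 chords.
Total: 15 + 8 + 56 + 42 + 40 = 161.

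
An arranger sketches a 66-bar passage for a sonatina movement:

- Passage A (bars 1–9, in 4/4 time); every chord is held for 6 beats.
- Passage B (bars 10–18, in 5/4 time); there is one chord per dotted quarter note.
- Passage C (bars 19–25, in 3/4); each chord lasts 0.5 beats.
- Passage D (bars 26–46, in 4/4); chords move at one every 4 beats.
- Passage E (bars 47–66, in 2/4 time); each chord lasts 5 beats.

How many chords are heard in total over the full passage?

107 chords

A: 9 bars × 4 beats = 36 beats; 6 beats/chord → 6 chords.
B: 9 bars × 5 beats = 45 beats; 1.5 beats/chord → 30 chords.
C: 7 bars × 3 beats = 21 beats; 0.5 beats/chord → 42 chords.
D: 21 bars × 4 beats = 84 beats; 4 beats/chord → 21 chords.
E: 20 bars × 2 beats = 40 beats; 5 beats/chord → 8 chords.
Total: 6 + 30 + 42 + 21 + 8 = 107.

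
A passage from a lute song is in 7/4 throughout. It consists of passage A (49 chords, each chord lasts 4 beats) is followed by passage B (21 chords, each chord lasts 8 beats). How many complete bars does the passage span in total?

A: 49 × 4 = 196 beats = 28 bars.
B: 21 × 8 = 168 beats = 24 bars.
Total: 28 + 24 = 52 bars.

52 bars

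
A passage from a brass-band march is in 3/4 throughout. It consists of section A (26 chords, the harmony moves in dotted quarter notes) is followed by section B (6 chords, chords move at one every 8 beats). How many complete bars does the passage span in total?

A: 26 × 1.5 = 39 beats = 13 bars.
B: 6 × 8 = 48 beats = 16 bars.
Total: 13 + 16 = 29 bars.

29 bars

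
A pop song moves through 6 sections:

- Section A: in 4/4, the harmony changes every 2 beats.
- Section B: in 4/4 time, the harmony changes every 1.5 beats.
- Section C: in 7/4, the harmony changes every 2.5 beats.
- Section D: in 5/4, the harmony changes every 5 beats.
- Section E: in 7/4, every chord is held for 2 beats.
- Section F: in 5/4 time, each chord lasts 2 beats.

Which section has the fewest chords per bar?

A: 4 beats/bar ÷ 2 beats/chord = 2 chords/bar.
B: 4 beats/bar ÷ 1.5 beats/chord = 8/3 chords/bar.
C: 7 beats/bar ÷ 2.5 beats/chord = 2.8 chords/bar.
D: 5 beats/bar ÷ 5 beats/chord = 1 chord/bar.
E: 7 beats/bar ÷ 2 beats/chord = 3.5 chords/bar.
F: 5 beats/bar ÷ 2 beats/chord = 2.5 chords/bar.
Slowest is D at 1 chords/bar.

Section D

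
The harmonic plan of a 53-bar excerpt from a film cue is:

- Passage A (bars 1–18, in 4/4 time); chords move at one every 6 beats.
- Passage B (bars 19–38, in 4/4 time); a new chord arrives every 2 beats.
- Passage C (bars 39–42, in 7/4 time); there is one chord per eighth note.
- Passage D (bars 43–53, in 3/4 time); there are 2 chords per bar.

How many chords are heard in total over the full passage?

130 chords

A has 72 beats and chords last 6 each, so 12 chords.
B has 80 beats and chords last 2 each, so 40 chords.
C has 28 beats and chords last 0.5 each, so 56 chords.
D has 33 beats and chords last 1.5 each, so 22 chords.
Total: 12 + 40 + 56 + 22 = 130.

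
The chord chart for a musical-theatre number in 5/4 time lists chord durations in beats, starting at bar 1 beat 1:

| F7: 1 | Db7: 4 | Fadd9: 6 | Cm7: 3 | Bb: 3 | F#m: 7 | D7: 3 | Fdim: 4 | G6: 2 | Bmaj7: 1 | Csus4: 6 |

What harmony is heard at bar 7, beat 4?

Bmaj7

Beat 4 of bar 7 is beat (7−1)×5 + 4 = 34 overall.
Running totals: F7 ends at 1, Db7 ends at 5, Fadd9 ends at 11, Cm7 ends at 14, Bb ends at 17, F#m ends at 24, D7 ends at 27, Fdim ends at 31, G6 ends at 33, Bmaj7 ends at 34.
Beat 34 falls within Bmaj7.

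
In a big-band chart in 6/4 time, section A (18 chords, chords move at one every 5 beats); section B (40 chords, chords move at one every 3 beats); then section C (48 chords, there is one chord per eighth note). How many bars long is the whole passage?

A: 18 × 5 = 90 beats = 15 bars.
B: 40 × 3 = 120 beats = 20 bars.
C: 48 × 0.5 = 24 beats = 4 bars.
Total: 15 + 20 + 4 = 39 bars.

39 bars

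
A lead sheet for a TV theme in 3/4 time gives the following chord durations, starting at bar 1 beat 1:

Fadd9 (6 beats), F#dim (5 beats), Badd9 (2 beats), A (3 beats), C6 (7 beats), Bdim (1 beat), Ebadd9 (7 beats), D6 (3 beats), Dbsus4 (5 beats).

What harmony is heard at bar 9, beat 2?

Ebadd9

Beat 2 of bar 9 is beat (9−1)×3 + 2 = 26 overall.
Running totals: Fadd9 ends at 6, F#dim ends at 11, Badd9 ends at 13, A ends at 16, C6 ends at 23, Bdim ends at 24, Ebadd9 ends at 31.
Beat 26 falls within Ebadd9.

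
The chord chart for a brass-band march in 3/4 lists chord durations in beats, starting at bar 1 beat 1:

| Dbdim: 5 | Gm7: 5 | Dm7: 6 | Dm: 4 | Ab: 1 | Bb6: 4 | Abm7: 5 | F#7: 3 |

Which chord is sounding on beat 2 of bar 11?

F#7

Beat 2 of bar 11 is beat (11−1)×3 + 2 = 32 overall.
Running totals: Dbdim ends at 5, Gm7 ends at 10, Dm7 ends at 16, Dm ends at 20, Ab ends at 21, Bb6 ends at 25, Abm7 ends at 30, F#7 ends at 33.
Beat 32 falls within F#7.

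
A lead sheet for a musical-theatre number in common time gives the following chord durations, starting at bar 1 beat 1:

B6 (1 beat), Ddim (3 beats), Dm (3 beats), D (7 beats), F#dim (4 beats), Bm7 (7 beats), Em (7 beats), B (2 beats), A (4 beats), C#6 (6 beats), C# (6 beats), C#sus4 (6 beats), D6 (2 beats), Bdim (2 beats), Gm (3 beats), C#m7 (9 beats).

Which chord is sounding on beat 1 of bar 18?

C#m7

Beat 1 of bar 18 is beat (18−1)×4 + 1 = 69 overall.
Running totals: B6 ends at 1, Ddim ends at 4, Dm ends at 7, D ends at 14, F#dim ends at 18, Bm7 ends at 25, Em ends at 32, B ends at 34, A ends at 38, C#6 ends at 44, C# ends at 50, C#sus4 ends at 56, D6 ends at 58, Bdim ends at 60, Gm ends at 63, C#m7 ends at 72.
Beat 69 falls within C#m7.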